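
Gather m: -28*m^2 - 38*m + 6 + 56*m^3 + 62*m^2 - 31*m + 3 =56*m^3 + 34*m^2 - 69*m + 9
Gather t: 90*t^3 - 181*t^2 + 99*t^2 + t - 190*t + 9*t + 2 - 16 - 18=90*t^3 - 82*t^2 - 180*t - 32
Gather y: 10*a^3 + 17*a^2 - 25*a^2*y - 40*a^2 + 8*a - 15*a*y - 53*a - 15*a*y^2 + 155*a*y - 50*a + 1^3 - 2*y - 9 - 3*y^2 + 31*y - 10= 10*a^3 - 23*a^2 - 95*a + y^2*(-15*a - 3) + y*(-25*a^2 + 140*a + 29) - 18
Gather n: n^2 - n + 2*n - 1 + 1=n^2 + n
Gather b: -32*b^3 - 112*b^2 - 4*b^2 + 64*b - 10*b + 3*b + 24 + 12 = -32*b^3 - 116*b^2 + 57*b + 36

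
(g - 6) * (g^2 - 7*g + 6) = g^3 - 13*g^2 + 48*g - 36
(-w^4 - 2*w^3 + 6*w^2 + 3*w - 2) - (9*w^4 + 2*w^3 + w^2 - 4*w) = -10*w^4 - 4*w^3 + 5*w^2 + 7*w - 2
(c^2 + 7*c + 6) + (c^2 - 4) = 2*c^2 + 7*c + 2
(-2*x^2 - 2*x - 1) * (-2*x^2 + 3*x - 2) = 4*x^4 - 2*x^3 + x + 2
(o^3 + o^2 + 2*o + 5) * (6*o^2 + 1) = 6*o^5 + 6*o^4 + 13*o^3 + 31*o^2 + 2*o + 5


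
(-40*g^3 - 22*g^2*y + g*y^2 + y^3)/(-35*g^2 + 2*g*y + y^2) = (8*g^2 + 6*g*y + y^2)/(7*g + y)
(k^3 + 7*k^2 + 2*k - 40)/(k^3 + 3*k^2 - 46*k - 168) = (k^2 + 3*k - 10)/(k^2 - k - 42)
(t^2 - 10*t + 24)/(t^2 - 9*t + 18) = (t - 4)/(t - 3)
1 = 1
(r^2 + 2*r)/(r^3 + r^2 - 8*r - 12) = r/(r^2 - r - 6)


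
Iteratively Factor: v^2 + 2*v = (v + 2)*(v)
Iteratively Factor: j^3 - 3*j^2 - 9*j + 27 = (j - 3)*(j^2 - 9) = (j - 3)^2*(j + 3)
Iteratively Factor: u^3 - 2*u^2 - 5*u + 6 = (u - 1)*(u^2 - u - 6) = (u - 1)*(u + 2)*(u - 3)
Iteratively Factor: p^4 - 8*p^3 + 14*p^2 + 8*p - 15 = (p + 1)*(p^3 - 9*p^2 + 23*p - 15) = (p - 5)*(p + 1)*(p^2 - 4*p + 3) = (p - 5)*(p - 3)*(p + 1)*(p - 1)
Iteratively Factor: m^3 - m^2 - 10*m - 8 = (m + 2)*(m^2 - 3*m - 4) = (m + 1)*(m + 2)*(m - 4)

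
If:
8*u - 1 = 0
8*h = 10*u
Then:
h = 5/32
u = 1/8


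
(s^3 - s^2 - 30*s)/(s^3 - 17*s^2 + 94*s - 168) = s*(s + 5)/(s^2 - 11*s + 28)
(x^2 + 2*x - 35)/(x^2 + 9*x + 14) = (x - 5)/(x + 2)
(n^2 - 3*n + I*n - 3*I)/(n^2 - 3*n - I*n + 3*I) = (n + I)/(n - I)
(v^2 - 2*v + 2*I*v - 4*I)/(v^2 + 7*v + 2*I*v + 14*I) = (v - 2)/(v + 7)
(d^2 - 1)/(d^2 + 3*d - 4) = (d + 1)/(d + 4)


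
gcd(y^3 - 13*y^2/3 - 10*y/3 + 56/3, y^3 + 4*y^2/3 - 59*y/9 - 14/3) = y - 7/3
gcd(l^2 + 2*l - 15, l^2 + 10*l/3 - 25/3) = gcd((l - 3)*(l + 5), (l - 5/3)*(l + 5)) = l + 5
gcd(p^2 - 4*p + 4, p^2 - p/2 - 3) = p - 2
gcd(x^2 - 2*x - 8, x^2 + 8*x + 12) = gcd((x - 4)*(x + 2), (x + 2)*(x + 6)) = x + 2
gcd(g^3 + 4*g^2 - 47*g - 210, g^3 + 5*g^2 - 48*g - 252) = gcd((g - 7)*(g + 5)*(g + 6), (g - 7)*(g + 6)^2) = g^2 - g - 42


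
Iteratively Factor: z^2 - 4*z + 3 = (z - 3)*(z - 1)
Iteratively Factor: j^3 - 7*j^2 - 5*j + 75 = (j - 5)*(j^2 - 2*j - 15) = (j - 5)*(j + 3)*(j - 5)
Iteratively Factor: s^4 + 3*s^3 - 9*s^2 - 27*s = (s - 3)*(s^3 + 6*s^2 + 9*s) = (s - 3)*(s + 3)*(s^2 + 3*s) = (s - 3)*(s + 3)^2*(s)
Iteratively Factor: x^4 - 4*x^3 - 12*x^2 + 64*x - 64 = (x + 4)*(x^3 - 8*x^2 + 20*x - 16) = (x - 2)*(x + 4)*(x^2 - 6*x + 8) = (x - 4)*(x - 2)*(x + 4)*(x - 2)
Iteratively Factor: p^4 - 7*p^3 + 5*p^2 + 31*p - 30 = (p - 5)*(p^3 - 2*p^2 - 5*p + 6) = (p - 5)*(p - 3)*(p^2 + p - 2) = (p - 5)*(p - 3)*(p + 2)*(p - 1)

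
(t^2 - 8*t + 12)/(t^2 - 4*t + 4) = (t - 6)/(t - 2)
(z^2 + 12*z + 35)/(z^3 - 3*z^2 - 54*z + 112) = (z + 5)/(z^2 - 10*z + 16)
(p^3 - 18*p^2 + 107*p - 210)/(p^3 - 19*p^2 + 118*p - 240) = (p - 7)/(p - 8)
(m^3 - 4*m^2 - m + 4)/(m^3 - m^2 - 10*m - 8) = (m - 1)/(m + 2)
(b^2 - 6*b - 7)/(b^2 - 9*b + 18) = (b^2 - 6*b - 7)/(b^2 - 9*b + 18)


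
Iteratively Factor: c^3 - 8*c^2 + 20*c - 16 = (c - 2)*(c^2 - 6*c + 8) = (c - 4)*(c - 2)*(c - 2)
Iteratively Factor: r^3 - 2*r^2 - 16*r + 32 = (r + 4)*(r^2 - 6*r + 8) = (r - 2)*(r + 4)*(r - 4)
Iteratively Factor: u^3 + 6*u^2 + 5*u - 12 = (u + 3)*(u^2 + 3*u - 4) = (u + 3)*(u + 4)*(u - 1)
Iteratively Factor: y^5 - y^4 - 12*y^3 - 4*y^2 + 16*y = (y + 2)*(y^4 - 3*y^3 - 6*y^2 + 8*y) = (y + 2)^2*(y^3 - 5*y^2 + 4*y) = (y - 1)*(y + 2)^2*(y^2 - 4*y) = (y - 4)*(y - 1)*(y + 2)^2*(y)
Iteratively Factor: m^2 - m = (m)*(m - 1)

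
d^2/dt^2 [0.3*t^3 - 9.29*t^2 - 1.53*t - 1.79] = 1.8*t - 18.58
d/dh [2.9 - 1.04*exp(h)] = -1.04*exp(h)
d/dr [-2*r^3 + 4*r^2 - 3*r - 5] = -6*r^2 + 8*r - 3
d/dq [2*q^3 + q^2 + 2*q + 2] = 6*q^2 + 2*q + 2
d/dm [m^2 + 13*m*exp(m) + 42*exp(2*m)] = 13*m*exp(m) + 2*m + 84*exp(2*m) + 13*exp(m)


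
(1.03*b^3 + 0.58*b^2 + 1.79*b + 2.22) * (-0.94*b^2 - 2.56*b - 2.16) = -0.9682*b^5 - 3.182*b^4 - 5.3922*b^3 - 7.922*b^2 - 9.5496*b - 4.7952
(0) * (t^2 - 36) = 0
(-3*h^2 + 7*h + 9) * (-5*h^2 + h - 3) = 15*h^4 - 38*h^3 - 29*h^2 - 12*h - 27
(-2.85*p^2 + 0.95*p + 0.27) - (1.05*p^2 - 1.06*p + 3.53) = -3.9*p^2 + 2.01*p - 3.26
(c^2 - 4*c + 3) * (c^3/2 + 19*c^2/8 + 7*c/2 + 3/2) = c^5/2 + 3*c^4/8 - 9*c^3/2 - 43*c^2/8 + 9*c/2 + 9/2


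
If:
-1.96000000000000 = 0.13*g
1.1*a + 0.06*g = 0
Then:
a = 0.82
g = -15.08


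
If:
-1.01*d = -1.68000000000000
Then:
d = 1.66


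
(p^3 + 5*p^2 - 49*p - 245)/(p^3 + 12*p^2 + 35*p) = (p - 7)/p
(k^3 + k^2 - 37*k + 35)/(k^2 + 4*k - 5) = (k^2 + 2*k - 35)/(k + 5)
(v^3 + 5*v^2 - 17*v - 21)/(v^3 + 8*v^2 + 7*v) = (v - 3)/v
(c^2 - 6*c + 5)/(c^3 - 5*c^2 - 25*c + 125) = (c - 1)/(c^2 - 25)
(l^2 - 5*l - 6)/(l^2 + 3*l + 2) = (l - 6)/(l + 2)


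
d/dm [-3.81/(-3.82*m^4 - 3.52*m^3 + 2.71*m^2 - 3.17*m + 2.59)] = (-58.2168*m^3 - 40.2336*m^2 + 20.6502*m - 12.0777)/(3.82*m^4 + 3.52*m^3 - 2.71*m^2 + 3.17*m - 2.59)^2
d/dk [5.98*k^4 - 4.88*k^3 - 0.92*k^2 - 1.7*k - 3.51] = 23.92*k^3 - 14.64*k^2 - 1.84*k - 1.7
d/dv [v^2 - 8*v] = 2*v - 8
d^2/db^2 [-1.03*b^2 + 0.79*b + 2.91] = -2.06000000000000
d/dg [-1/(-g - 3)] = -1/(g + 3)^2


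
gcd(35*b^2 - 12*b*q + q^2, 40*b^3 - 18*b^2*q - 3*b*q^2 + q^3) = -5*b + q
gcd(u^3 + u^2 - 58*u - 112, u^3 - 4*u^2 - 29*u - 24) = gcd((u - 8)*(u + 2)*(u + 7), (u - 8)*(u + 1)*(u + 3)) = u - 8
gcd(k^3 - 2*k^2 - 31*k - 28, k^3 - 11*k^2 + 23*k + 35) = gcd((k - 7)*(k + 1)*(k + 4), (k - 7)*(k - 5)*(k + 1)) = k^2 - 6*k - 7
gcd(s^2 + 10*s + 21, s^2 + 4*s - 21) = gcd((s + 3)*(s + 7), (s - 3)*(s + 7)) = s + 7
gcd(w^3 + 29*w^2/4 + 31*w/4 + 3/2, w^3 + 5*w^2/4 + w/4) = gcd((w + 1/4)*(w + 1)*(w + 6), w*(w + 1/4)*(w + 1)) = w^2 + 5*w/4 + 1/4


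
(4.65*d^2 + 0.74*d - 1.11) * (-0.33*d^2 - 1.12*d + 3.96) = -1.5345*d^4 - 5.4522*d^3 + 17.9515*d^2 + 4.1736*d - 4.3956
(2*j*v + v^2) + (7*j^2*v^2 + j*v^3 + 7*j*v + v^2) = 7*j^2*v^2 + j*v^3 + 9*j*v + 2*v^2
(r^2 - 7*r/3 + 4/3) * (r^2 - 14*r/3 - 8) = r^4 - 7*r^3 + 38*r^2/9 + 112*r/9 - 32/3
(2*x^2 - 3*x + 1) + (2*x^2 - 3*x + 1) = 4*x^2 - 6*x + 2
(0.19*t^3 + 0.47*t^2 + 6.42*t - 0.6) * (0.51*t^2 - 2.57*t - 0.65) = 0.0969*t^5 - 0.2486*t^4 + 1.9428*t^3 - 17.1109*t^2 - 2.631*t + 0.39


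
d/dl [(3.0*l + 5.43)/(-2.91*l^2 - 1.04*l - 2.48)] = (8.73*l^2 + 31.6026*l - 1.7928)/(8.4681*l^4 + 6.0528*l^3 + 15.5152*l^2 + 5.1584*l + 6.1504)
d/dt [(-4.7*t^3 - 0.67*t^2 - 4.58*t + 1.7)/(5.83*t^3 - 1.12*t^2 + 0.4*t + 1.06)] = (1.4210854715202e-14*t^5 + 9.1701*t^4 + 49.6428*t^3 - 50.0766*t^2 + 2.3876*t - 5.5348)/(33.9889*t^6 - 13.0592*t^5 + 5.9184*t^4 + 11.4636*t^3 - 2.2144*t^2 + 0.848*t + 1.1236)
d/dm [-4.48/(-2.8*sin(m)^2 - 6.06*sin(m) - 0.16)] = -(25.088*sin(m) + 27.1488)*cos(m)/(2.8*sin(m)^2 + 6.06*sin(m) + 0.16)^2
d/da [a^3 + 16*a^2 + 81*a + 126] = 3*a^2 + 32*a + 81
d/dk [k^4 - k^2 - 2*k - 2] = 4*k^3 - 2*k - 2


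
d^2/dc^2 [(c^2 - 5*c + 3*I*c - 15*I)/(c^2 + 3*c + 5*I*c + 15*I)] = (c^3*(-16 - 4*I) - 180*I*c^2 + c*(720 + 180*I) - 480 + 1380*I)/(c^6 + c^5*(9 + 15*I) + c^4*(-48 + 135*I) + c^3*(-648 + 280*I) + c^2*(-2025 - 720*I) + c*(-2025 - 3375*I) - 3375*I)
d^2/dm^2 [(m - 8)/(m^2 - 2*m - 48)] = 2/(m^3 + 18*m^2 + 108*m + 216)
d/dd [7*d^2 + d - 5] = 14*d + 1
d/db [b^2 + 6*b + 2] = 2*b + 6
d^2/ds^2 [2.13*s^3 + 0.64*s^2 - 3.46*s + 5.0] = 12.78*s + 1.28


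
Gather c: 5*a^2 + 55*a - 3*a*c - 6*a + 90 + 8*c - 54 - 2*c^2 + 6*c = 5*a^2 + 49*a - 2*c^2 + c*(14 - 3*a) + 36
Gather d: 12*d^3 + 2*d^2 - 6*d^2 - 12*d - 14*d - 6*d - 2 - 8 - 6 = 12*d^3 - 4*d^2 - 32*d - 16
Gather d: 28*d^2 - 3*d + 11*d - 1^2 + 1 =28*d^2 + 8*d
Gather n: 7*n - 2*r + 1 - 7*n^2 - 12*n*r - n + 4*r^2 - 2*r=-7*n^2 + n*(6 - 12*r) + 4*r^2 - 4*r + 1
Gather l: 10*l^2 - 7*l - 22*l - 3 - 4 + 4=10*l^2 - 29*l - 3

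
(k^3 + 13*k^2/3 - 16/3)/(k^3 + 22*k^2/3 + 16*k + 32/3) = (k - 1)/(k + 2)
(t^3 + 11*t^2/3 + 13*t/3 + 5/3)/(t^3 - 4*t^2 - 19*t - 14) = (3*t^2 + 8*t + 5)/(3*(t^2 - 5*t - 14))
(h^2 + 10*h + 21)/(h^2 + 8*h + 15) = (h + 7)/(h + 5)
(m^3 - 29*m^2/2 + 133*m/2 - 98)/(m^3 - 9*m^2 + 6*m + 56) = (m - 7/2)/(m + 2)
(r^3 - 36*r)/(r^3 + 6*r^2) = (r - 6)/r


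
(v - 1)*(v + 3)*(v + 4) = v^3 + 6*v^2 + 5*v - 12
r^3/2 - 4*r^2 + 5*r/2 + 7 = (r/2 + 1/2)*(r - 7)*(r - 2)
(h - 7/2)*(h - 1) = h^2 - 9*h/2 + 7/2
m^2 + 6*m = m*(m + 6)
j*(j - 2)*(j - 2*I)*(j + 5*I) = j^4 - 2*j^3 + 3*I*j^3 + 10*j^2 - 6*I*j^2 - 20*j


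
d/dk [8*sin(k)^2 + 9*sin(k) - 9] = (16*sin(k) + 9)*cos(k)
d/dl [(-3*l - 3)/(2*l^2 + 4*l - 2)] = 3*(-l^2 - 2*l + 2*(l + 1)^2 + 1)/(2*(l^2 + 2*l - 1)^2)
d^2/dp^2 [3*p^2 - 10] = 6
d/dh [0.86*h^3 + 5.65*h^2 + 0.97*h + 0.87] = 2.58*h^2 + 11.3*h + 0.97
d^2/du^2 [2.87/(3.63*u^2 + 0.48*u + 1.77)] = (-75.635406*u^2 - 10.001376*u + 2.87*(7.26*u + 0.48)*(14.52*u + 0.96) - 36.880074)/(3.63*u^2 + 0.48*u + 1.77)^3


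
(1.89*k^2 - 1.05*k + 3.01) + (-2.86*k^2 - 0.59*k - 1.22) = -0.97*k^2 - 1.64*k + 1.79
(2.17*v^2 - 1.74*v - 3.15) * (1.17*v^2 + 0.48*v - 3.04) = 2.5389*v^4 - 0.9942*v^3 - 11.1175*v^2 + 3.7776*v + 9.576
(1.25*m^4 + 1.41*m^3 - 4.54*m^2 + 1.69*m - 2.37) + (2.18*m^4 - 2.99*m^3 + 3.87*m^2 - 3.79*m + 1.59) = 3.43*m^4 - 1.58*m^3 - 0.67*m^2 - 2.1*m - 0.78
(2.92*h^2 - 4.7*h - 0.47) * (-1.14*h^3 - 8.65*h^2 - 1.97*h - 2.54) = -3.3288*h^5 - 19.9*h^4 + 35.4384*h^3 + 5.9077*h^2 + 12.8639*h + 1.1938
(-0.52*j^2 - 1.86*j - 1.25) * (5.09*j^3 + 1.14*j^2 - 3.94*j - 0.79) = -2.6468*j^5 - 10.0602*j^4 - 6.4341*j^3 + 6.3142*j^2 + 6.3944*j + 0.9875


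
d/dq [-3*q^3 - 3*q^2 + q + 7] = -9*q^2 - 6*q + 1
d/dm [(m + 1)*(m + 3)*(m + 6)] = 3*m^2 + 20*m + 27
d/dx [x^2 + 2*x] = 2*x + 2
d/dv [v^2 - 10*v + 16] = 2*v - 10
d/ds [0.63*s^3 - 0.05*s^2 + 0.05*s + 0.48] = 1.89*s^2 - 0.1*s + 0.05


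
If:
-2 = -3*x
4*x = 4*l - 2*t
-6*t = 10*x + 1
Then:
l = 1/36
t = -23/18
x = 2/3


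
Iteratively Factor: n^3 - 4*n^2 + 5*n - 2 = (n - 2)*(n^2 - 2*n + 1) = (n - 2)*(n - 1)*(n - 1)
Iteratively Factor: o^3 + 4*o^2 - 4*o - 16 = (o + 4)*(o^2 - 4) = (o + 2)*(o + 4)*(o - 2)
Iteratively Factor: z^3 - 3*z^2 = (z - 3)*(z^2) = z*(z - 3)*(z)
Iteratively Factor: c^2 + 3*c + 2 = (c + 1)*(c + 2)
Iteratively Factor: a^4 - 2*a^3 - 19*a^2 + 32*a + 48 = (a - 4)*(a^3 + 2*a^2 - 11*a - 12) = (a - 4)*(a + 4)*(a^2 - 2*a - 3) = (a - 4)*(a + 1)*(a + 4)*(a - 3)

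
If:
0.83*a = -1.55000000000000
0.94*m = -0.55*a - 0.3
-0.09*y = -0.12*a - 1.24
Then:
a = -1.87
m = 0.77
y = 11.29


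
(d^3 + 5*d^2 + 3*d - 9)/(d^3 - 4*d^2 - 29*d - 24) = (d^2 + 2*d - 3)/(d^2 - 7*d - 8)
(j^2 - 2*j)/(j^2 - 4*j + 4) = j/(j - 2)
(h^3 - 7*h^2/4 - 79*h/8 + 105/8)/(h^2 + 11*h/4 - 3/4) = (8*h^2 - 38*h + 35)/(2*(4*h - 1))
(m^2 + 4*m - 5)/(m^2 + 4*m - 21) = (m^2 + 4*m - 5)/(m^2 + 4*m - 21)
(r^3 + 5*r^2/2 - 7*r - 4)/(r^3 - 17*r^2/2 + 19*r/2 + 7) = (r + 4)/(r - 7)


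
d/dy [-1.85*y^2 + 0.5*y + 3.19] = 0.5 - 3.7*y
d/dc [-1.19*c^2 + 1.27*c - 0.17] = 1.27 - 2.38*c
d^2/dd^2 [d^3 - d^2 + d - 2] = 6*d - 2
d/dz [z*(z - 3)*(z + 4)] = 3*z^2 + 2*z - 12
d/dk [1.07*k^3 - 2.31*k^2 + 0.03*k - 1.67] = 3.21*k^2 - 4.62*k + 0.03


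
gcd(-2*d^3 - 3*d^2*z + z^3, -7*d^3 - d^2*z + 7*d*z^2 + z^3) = d + z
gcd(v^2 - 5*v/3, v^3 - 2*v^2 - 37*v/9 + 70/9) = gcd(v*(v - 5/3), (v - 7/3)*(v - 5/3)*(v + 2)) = v - 5/3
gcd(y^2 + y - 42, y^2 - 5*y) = 1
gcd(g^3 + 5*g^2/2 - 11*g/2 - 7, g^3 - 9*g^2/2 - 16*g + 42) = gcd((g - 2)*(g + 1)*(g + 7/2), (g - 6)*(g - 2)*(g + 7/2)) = g^2 + 3*g/2 - 7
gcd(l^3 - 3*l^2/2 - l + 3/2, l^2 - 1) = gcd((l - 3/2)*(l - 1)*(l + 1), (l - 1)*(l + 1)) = l^2 - 1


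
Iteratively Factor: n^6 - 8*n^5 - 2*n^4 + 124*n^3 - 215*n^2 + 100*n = (n - 1)*(n^5 - 7*n^4 - 9*n^3 + 115*n^2 - 100*n) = (n - 1)*(n + 4)*(n^4 - 11*n^3 + 35*n^2 - 25*n) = (n - 5)*(n - 1)*(n + 4)*(n^3 - 6*n^2 + 5*n) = n*(n - 5)*(n - 1)*(n + 4)*(n^2 - 6*n + 5) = n*(n - 5)^2*(n - 1)*(n + 4)*(n - 1)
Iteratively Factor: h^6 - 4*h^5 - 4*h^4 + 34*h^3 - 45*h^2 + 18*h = (h - 2)*(h^5 - 2*h^4 - 8*h^3 + 18*h^2 - 9*h) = (h - 2)*(h - 1)*(h^4 - h^3 - 9*h^2 + 9*h) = (h - 2)*(h - 1)*(h + 3)*(h^3 - 4*h^2 + 3*h) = (h - 3)*(h - 2)*(h - 1)*(h + 3)*(h^2 - h) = h*(h - 3)*(h - 2)*(h - 1)*(h + 3)*(h - 1)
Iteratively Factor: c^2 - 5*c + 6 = (c - 2)*(c - 3)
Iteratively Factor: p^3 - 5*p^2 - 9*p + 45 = (p + 3)*(p^2 - 8*p + 15) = (p - 3)*(p + 3)*(p - 5)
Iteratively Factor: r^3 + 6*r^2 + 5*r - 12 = (r + 4)*(r^2 + 2*r - 3) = (r + 3)*(r + 4)*(r - 1)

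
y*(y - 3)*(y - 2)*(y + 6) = y^4 + y^3 - 24*y^2 + 36*y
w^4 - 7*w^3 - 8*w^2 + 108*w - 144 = (w - 6)*(w - 3)*(w - 2)*(w + 4)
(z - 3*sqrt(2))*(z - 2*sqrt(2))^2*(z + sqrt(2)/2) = z^4 - 13*sqrt(2)*z^3/2 + 25*z^2 - 8*sqrt(2)*z - 24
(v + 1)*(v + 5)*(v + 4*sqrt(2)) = v^3 + 4*sqrt(2)*v^2 + 6*v^2 + 5*v + 24*sqrt(2)*v + 20*sqrt(2)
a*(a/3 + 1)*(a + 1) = a^3/3 + 4*a^2/3 + a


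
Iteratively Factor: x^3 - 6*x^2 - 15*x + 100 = (x - 5)*(x^2 - x - 20) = (x - 5)^2*(x + 4)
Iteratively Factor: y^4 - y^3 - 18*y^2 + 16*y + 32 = (y - 2)*(y^3 + y^2 - 16*y - 16) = (y - 2)*(y + 4)*(y^2 - 3*y - 4) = (y - 4)*(y - 2)*(y + 4)*(y + 1)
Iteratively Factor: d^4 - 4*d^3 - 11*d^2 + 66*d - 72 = (d - 3)*(d^3 - d^2 - 14*d + 24) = (d - 3)*(d - 2)*(d^2 + d - 12) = (d - 3)*(d - 2)*(d + 4)*(d - 3)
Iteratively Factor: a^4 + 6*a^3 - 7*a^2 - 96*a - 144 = (a + 4)*(a^3 + 2*a^2 - 15*a - 36) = (a + 3)*(a + 4)*(a^2 - a - 12) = (a + 3)^2*(a + 4)*(a - 4)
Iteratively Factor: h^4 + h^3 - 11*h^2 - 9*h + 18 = (h + 3)*(h^3 - 2*h^2 - 5*h + 6) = (h + 2)*(h + 3)*(h^2 - 4*h + 3) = (h - 3)*(h + 2)*(h + 3)*(h - 1)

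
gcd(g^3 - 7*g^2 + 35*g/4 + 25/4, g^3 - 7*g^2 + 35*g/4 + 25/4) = g^3 - 7*g^2 + 35*g/4 + 25/4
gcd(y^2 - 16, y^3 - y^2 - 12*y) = y - 4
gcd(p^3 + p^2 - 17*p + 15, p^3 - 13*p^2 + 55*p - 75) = p - 3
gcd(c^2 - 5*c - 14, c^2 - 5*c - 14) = c^2 - 5*c - 14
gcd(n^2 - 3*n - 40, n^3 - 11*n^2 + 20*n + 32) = n - 8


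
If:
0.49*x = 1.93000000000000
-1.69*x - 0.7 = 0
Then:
No Solution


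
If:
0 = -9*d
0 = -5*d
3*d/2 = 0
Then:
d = 0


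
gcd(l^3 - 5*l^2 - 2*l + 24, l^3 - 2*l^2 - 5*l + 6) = l^2 - l - 6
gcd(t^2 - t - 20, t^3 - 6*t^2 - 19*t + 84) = t + 4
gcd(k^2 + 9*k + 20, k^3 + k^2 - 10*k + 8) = k + 4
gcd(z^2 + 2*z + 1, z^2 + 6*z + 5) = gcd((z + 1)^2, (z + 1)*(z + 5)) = z + 1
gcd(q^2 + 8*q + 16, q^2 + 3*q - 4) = q + 4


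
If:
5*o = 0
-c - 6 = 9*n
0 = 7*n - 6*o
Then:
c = -6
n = 0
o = 0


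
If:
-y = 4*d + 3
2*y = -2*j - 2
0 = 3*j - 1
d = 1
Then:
No Solution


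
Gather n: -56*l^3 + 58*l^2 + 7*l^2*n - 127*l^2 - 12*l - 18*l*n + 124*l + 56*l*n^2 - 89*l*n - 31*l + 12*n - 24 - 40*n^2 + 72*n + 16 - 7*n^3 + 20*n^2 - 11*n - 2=-56*l^3 - 69*l^2 + 81*l - 7*n^3 + n^2*(56*l - 20) + n*(7*l^2 - 107*l + 73) - 10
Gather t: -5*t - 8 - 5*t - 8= -10*t - 16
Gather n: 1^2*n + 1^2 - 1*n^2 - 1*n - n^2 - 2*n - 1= -2*n^2 - 2*n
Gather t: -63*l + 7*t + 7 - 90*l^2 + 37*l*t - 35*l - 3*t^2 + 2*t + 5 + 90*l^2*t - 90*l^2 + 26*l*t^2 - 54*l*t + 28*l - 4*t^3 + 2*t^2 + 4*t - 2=-180*l^2 - 70*l - 4*t^3 + t^2*(26*l - 1) + t*(90*l^2 - 17*l + 13) + 10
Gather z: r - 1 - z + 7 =r - z + 6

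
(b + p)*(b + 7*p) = b^2 + 8*b*p + 7*p^2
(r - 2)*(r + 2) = r^2 - 4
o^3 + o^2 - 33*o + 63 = (o - 3)^2*(o + 7)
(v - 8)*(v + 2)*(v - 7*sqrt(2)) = v^3 - 7*sqrt(2)*v^2 - 6*v^2 - 16*v + 42*sqrt(2)*v + 112*sqrt(2)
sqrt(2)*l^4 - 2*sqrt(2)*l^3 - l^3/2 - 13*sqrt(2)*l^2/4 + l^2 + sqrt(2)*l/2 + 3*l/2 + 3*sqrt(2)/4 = (l - 3)*(l + 1)*(l - sqrt(2)/2)*(sqrt(2)*l + 1/2)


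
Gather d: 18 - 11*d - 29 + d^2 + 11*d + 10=d^2 - 1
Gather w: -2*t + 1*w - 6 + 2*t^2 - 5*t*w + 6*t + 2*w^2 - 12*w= 2*t^2 + 4*t + 2*w^2 + w*(-5*t - 11) - 6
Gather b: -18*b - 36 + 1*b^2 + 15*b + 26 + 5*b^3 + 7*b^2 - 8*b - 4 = 5*b^3 + 8*b^2 - 11*b - 14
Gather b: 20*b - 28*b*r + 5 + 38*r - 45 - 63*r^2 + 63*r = b*(20 - 28*r) - 63*r^2 + 101*r - 40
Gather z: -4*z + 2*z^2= 2*z^2 - 4*z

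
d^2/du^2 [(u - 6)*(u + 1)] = 2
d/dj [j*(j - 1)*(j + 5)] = 3*j^2 + 8*j - 5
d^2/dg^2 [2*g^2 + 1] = 4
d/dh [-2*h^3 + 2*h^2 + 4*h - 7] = -6*h^2 + 4*h + 4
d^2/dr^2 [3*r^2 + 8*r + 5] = 6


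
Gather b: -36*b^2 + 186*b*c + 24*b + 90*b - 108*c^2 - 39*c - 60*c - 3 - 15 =-36*b^2 + b*(186*c + 114) - 108*c^2 - 99*c - 18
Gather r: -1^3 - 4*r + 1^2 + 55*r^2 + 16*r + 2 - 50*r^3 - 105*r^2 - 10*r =-50*r^3 - 50*r^2 + 2*r + 2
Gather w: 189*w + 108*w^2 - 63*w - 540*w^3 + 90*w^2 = -540*w^3 + 198*w^2 + 126*w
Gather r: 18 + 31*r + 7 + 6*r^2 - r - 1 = 6*r^2 + 30*r + 24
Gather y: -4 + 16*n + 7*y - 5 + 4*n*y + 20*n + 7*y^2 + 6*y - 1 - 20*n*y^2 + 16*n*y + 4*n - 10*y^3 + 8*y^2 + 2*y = 40*n - 10*y^3 + y^2*(15 - 20*n) + y*(20*n + 15) - 10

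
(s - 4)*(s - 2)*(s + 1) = s^3 - 5*s^2 + 2*s + 8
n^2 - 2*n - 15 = (n - 5)*(n + 3)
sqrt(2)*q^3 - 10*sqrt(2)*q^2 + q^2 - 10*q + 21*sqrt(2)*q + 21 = (q - 7)*(q - 3)*(sqrt(2)*q + 1)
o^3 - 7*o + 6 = (o - 2)*(o - 1)*(o + 3)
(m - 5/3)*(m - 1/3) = m^2 - 2*m + 5/9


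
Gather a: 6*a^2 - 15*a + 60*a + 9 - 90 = 6*a^2 + 45*a - 81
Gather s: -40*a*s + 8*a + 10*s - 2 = 8*a + s*(10 - 40*a) - 2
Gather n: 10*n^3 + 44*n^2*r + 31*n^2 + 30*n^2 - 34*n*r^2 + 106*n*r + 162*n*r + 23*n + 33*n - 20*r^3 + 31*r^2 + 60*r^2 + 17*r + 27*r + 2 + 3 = 10*n^3 + n^2*(44*r + 61) + n*(-34*r^2 + 268*r + 56) - 20*r^3 + 91*r^2 + 44*r + 5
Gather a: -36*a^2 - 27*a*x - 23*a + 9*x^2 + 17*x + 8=-36*a^2 + a*(-27*x - 23) + 9*x^2 + 17*x + 8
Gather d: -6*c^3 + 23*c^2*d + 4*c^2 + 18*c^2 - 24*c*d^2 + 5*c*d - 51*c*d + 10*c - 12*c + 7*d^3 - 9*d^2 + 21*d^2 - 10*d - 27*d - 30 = -6*c^3 + 22*c^2 - 2*c + 7*d^3 + d^2*(12 - 24*c) + d*(23*c^2 - 46*c - 37) - 30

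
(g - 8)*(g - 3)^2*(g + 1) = g^4 - 13*g^3 + 43*g^2 - 15*g - 72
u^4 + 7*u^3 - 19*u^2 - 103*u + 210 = (u - 3)*(u - 2)*(u + 5)*(u + 7)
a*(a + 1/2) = a^2 + a/2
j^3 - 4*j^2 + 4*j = j*(j - 2)^2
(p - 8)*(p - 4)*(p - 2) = p^3 - 14*p^2 + 56*p - 64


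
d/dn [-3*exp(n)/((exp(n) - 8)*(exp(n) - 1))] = 3*(exp(2*n) - 8)*exp(n)/(exp(4*n) - 18*exp(3*n) + 97*exp(2*n) - 144*exp(n) + 64)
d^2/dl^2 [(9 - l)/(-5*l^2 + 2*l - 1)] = 2*((47 - 15*l)*(5*l^2 - 2*l + 1) + 4*(l - 9)*(5*l - 1)^2)/(5*l^2 - 2*l + 1)^3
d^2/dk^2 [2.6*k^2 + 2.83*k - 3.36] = 5.20000000000000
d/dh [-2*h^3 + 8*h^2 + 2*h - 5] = -6*h^2 + 16*h + 2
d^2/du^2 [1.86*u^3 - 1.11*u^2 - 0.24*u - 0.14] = 11.16*u - 2.22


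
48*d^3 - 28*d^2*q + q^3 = (-4*d + q)*(-2*d + q)*(6*d + q)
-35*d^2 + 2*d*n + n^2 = (-5*d + n)*(7*d + n)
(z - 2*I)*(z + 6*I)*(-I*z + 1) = -I*z^3 + 5*z^2 - 8*I*z + 12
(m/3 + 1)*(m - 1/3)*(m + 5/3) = m^3/3 + 13*m^2/9 + 31*m/27 - 5/9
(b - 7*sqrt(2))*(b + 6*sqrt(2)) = b^2 - sqrt(2)*b - 84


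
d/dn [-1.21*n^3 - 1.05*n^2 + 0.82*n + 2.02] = -3.63*n^2 - 2.1*n + 0.82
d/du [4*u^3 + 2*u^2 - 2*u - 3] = 12*u^2 + 4*u - 2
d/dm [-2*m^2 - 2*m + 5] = -4*m - 2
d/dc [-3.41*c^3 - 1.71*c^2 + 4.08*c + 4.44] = -10.23*c^2 - 3.42*c + 4.08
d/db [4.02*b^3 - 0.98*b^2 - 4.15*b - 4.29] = 12.06*b^2 - 1.96*b - 4.15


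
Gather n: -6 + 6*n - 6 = 6*n - 12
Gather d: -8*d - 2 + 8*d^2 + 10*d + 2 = 8*d^2 + 2*d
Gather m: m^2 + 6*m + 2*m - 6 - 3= m^2 + 8*m - 9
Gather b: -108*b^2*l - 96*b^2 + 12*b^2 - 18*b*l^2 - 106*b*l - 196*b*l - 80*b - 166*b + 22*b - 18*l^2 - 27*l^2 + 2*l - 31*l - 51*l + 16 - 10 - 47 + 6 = b^2*(-108*l - 84) + b*(-18*l^2 - 302*l - 224) - 45*l^2 - 80*l - 35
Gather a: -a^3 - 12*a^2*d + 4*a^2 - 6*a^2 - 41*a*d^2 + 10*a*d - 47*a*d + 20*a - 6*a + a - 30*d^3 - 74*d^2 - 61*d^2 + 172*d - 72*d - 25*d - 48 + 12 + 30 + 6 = -a^3 + a^2*(-12*d - 2) + a*(-41*d^2 - 37*d + 15) - 30*d^3 - 135*d^2 + 75*d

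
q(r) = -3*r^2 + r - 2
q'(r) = 1 - 6*r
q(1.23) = -5.31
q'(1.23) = -6.38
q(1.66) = -8.61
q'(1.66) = -8.96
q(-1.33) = -8.64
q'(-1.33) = 8.98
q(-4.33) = -62.58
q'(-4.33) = 26.98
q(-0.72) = -4.28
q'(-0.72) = 5.32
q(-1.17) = -7.28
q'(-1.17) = 8.02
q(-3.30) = -37.97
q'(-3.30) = 20.80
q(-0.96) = -5.72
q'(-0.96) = 6.76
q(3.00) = -26.00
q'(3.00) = -17.00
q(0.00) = -2.00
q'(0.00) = 1.00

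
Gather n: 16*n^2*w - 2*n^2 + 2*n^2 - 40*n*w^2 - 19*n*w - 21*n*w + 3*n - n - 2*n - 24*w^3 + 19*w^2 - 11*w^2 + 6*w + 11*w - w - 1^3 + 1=16*n^2*w + n*(-40*w^2 - 40*w) - 24*w^3 + 8*w^2 + 16*w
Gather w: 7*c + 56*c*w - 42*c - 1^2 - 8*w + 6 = -35*c + w*(56*c - 8) + 5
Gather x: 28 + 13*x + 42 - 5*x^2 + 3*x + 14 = -5*x^2 + 16*x + 84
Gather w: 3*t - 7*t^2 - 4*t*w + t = -7*t^2 - 4*t*w + 4*t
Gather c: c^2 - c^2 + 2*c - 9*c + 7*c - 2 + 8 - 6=0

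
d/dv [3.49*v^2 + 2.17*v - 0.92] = 6.98*v + 2.17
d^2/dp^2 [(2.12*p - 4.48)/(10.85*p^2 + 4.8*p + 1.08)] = ((76.864 - 138.012*p)*(10.85*p^2 + 4.8*p + 1.08) + (2.12*p - 4.48)*(21.7*p + 4.8)*(43.4*p + 9.6))/(10.85*p^2 + 4.8*p + 1.08)^3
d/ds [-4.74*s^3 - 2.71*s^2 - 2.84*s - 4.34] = -14.22*s^2 - 5.42*s - 2.84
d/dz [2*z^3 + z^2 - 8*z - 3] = 6*z^2 + 2*z - 8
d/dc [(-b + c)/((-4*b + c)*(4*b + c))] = (-16*b^2 + 2*b*c - c^2)/(256*b^4 - 32*b^2*c^2 + c^4)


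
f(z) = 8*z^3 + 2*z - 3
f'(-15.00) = 5402.00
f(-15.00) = -27033.00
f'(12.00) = 3458.00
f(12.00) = 13845.00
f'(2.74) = 182.18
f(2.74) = 167.05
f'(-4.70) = 532.16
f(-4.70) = -842.98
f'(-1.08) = 29.99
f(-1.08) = -15.24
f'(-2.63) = 168.01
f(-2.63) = -153.79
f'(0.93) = 22.76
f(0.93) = 5.29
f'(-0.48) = 7.53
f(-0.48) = -4.84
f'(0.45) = 6.86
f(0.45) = -1.37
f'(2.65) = 170.54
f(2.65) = 151.18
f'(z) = 24*z^2 + 2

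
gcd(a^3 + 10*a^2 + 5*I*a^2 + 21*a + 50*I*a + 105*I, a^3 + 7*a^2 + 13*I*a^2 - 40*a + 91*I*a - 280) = a^2 + a*(7 + 5*I) + 35*I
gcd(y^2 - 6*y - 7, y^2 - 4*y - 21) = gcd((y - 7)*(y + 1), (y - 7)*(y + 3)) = y - 7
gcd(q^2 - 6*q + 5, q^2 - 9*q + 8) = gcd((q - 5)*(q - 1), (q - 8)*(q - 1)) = q - 1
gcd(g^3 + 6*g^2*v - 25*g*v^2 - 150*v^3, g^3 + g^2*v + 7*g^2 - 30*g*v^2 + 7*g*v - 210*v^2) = -g^2 - g*v + 30*v^2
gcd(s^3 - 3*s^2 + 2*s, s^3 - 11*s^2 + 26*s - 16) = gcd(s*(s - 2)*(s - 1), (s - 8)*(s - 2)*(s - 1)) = s^2 - 3*s + 2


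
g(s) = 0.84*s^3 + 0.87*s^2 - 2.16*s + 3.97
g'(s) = 2.52*s^2 + 1.74*s - 2.16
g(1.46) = 5.29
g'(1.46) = 5.75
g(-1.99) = 5.09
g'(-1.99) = 4.36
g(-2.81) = -1.73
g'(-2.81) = 12.85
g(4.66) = 97.80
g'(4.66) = 60.67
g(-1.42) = 6.39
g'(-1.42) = 0.45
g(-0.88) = 5.97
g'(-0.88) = -1.74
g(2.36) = 14.76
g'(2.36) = 15.98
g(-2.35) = 2.95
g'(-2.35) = 7.67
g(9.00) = 667.36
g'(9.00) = 217.62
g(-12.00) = -1296.35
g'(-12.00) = 339.84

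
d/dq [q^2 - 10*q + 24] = 2*q - 10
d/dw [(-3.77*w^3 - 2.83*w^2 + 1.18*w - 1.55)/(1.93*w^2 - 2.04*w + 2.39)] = (-7.2761*w^4 + 15.3816*w^3 - 23.5351*w^2 - 7.5444*w - 0.341800000000001)/(3.7249*w^4 - 7.8744*w^3 + 13.387*w^2 - 9.7512*w + 5.7121)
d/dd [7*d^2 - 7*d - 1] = 14*d - 7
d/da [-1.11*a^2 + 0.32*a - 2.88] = 0.32 - 2.22*a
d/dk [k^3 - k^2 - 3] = k*(3*k - 2)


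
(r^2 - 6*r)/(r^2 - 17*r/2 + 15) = 2*r/(2*r - 5)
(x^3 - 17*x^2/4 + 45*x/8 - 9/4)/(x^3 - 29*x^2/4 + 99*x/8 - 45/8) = (x - 2)/(x - 5)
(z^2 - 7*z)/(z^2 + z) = (z - 7)/(z + 1)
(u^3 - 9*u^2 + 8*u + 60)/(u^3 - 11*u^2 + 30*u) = (u + 2)/u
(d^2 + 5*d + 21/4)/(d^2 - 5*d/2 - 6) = (d + 7/2)/(d - 4)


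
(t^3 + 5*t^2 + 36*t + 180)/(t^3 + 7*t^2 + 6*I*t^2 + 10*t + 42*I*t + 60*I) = (t - 6*I)/(t + 2)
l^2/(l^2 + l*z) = l/(l + z)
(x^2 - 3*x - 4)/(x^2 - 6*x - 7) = (x - 4)/(x - 7)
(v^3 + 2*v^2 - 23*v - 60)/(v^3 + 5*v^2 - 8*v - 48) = (v^2 - 2*v - 15)/(v^2 + v - 12)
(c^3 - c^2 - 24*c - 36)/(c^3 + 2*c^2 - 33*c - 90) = (c + 2)/(c + 5)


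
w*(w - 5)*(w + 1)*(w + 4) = w^4 - 21*w^2 - 20*w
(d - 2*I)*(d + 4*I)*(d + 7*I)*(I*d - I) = I*d^4 - 9*d^3 - I*d^3 + 9*d^2 - 6*I*d^2 - 56*d + 6*I*d + 56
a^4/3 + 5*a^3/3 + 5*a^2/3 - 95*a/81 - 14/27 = (a/3 + 1)*(a - 2/3)*(a + 1/3)*(a + 7/3)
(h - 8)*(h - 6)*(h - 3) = h^3 - 17*h^2 + 90*h - 144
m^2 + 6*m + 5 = (m + 1)*(m + 5)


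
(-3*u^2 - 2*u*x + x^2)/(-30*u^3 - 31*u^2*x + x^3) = (-3*u + x)/(-30*u^2 - u*x + x^2)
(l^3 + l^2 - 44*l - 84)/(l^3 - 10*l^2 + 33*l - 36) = (l^3 + l^2 - 44*l - 84)/(l^3 - 10*l^2 + 33*l - 36)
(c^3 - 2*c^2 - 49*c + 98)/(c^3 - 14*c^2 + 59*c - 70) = (c + 7)/(c - 5)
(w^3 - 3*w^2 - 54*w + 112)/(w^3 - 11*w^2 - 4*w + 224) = (w^2 + 5*w - 14)/(w^2 - 3*w - 28)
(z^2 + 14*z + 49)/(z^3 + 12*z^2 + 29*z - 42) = (z + 7)/(z^2 + 5*z - 6)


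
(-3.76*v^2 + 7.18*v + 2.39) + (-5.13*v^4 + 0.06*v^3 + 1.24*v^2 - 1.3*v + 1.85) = -5.13*v^4 + 0.06*v^3 - 2.52*v^2 + 5.88*v + 4.24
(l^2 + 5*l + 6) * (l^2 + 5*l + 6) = l^4 + 10*l^3 + 37*l^2 + 60*l + 36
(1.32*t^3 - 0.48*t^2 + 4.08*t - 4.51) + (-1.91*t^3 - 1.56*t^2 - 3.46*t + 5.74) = -0.59*t^3 - 2.04*t^2 + 0.62*t + 1.23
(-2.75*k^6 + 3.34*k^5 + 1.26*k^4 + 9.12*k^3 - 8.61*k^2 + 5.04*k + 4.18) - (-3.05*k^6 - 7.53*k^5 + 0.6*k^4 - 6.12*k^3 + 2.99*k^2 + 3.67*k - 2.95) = 0.3*k^6 + 10.87*k^5 + 0.66*k^4 + 15.24*k^3 - 11.6*k^2 + 1.37*k + 7.13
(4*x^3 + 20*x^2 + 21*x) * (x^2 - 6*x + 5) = 4*x^5 - 4*x^4 - 79*x^3 - 26*x^2 + 105*x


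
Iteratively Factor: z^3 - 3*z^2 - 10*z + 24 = (z + 3)*(z^2 - 6*z + 8) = (z - 4)*(z + 3)*(z - 2)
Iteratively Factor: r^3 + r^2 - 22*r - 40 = (r + 4)*(r^2 - 3*r - 10) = (r + 2)*(r + 4)*(r - 5)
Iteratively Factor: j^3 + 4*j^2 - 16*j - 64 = (j + 4)*(j^2 - 16) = (j + 4)^2*(j - 4)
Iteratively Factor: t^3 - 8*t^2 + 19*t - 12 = (t - 3)*(t^2 - 5*t + 4) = (t - 4)*(t - 3)*(t - 1)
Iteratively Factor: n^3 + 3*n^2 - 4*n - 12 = (n + 2)*(n^2 + n - 6) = (n - 2)*(n + 2)*(n + 3)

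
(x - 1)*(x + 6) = x^2 + 5*x - 6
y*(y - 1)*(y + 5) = y^3 + 4*y^2 - 5*y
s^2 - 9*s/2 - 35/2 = (s - 7)*(s + 5/2)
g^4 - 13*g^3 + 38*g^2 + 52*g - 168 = (g - 7)*(g - 6)*(g - 2)*(g + 2)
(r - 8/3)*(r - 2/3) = r^2 - 10*r/3 + 16/9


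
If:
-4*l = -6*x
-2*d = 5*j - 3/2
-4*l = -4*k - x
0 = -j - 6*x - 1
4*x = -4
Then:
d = -47/4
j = 5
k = -5/4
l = -3/2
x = -1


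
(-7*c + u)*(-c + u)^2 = -7*c^3 + 15*c^2*u - 9*c*u^2 + u^3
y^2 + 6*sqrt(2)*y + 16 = (y + 2*sqrt(2))*(y + 4*sqrt(2))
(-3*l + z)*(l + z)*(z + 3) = -3*l^2*z - 9*l^2 - 2*l*z^2 - 6*l*z + z^3 + 3*z^2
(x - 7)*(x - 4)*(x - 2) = x^3 - 13*x^2 + 50*x - 56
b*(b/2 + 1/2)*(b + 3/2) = b^3/2 + 5*b^2/4 + 3*b/4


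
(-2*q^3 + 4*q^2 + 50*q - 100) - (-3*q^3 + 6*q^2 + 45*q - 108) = q^3 - 2*q^2 + 5*q + 8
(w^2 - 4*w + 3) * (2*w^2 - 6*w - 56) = 2*w^4 - 14*w^3 - 26*w^2 + 206*w - 168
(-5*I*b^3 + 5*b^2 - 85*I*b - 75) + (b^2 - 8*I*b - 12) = -5*I*b^3 + 6*b^2 - 93*I*b - 87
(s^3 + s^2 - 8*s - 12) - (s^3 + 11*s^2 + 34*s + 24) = -10*s^2 - 42*s - 36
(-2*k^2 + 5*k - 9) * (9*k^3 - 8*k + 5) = -18*k^5 + 45*k^4 - 65*k^3 - 50*k^2 + 97*k - 45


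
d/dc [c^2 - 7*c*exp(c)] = -7*c*exp(c) + 2*c - 7*exp(c)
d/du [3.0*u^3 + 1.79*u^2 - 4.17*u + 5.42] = 9.0*u^2 + 3.58*u - 4.17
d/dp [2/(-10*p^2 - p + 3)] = 2*(20*p + 1)/(10*p^2 + p - 3)^2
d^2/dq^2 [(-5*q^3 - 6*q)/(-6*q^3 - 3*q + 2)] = 6*(126*q^5 + 120*q^4 - 21*q^3 + 114*q^2 + 20*q + 12)/(216*q^9 + 324*q^7 - 216*q^6 + 162*q^5 - 216*q^4 + 99*q^3 - 54*q^2 + 36*q - 8)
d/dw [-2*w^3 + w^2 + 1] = 2*w*(1 - 3*w)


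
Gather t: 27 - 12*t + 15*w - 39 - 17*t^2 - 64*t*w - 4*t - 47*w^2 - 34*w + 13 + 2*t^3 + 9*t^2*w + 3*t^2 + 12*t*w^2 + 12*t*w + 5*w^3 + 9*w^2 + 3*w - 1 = 2*t^3 + t^2*(9*w - 14) + t*(12*w^2 - 52*w - 16) + 5*w^3 - 38*w^2 - 16*w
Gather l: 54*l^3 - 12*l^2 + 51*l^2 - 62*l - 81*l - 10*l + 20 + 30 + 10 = 54*l^3 + 39*l^2 - 153*l + 60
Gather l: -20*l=-20*l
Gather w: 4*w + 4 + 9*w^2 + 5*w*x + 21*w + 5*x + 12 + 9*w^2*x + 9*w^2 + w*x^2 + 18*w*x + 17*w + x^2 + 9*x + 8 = w^2*(9*x + 18) + w*(x^2 + 23*x + 42) + x^2 + 14*x + 24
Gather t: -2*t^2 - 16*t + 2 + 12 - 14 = -2*t^2 - 16*t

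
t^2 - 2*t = t*(t - 2)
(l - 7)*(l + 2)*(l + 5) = l^3 - 39*l - 70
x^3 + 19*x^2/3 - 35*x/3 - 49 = (x - 3)*(x + 7/3)*(x + 7)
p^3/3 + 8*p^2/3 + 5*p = p*(p/3 + 1)*(p + 5)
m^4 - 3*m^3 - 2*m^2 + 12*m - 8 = (m - 2)^2*(m - 1)*(m + 2)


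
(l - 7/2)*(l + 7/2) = l^2 - 49/4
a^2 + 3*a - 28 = (a - 4)*(a + 7)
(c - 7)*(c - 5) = c^2 - 12*c + 35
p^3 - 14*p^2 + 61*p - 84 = (p - 7)*(p - 4)*(p - 3)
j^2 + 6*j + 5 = (j + 1)*(j + 5)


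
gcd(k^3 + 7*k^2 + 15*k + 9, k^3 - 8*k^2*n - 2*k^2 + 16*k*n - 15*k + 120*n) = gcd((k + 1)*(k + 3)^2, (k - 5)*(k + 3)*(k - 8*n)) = k + 3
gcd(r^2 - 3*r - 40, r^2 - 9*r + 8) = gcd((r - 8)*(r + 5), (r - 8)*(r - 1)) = r - 8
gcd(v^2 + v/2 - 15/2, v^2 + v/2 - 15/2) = v^2 + v/2 - 15/2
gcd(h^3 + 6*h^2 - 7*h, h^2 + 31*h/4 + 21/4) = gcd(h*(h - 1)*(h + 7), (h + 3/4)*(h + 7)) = h + 7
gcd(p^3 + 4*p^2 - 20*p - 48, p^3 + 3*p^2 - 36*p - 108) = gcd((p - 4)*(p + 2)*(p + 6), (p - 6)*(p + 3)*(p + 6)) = p + 6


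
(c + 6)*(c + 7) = c^2 + 13*c + 42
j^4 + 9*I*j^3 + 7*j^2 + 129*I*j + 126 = (j - 3*I)*(j - I)*(j + 6*I)*(j + 7*I)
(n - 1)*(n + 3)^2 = n^3 + 5*n^2 + 3*n - 9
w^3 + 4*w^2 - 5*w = w*(w - 1)*(w + 5)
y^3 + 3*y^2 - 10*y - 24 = (y - 3)*(y + 2)*(y + 4)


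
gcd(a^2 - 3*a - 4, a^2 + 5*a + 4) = a + 1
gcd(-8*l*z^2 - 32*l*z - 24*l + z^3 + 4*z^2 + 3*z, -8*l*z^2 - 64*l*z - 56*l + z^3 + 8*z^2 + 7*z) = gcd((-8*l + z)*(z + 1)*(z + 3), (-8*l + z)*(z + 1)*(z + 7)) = -8*l*z - 8*l + z^2 + z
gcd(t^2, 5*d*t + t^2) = t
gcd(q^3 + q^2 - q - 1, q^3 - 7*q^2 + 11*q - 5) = q - 1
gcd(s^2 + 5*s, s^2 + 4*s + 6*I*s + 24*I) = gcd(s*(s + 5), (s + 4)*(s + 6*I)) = 1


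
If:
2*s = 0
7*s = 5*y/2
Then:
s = 0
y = 0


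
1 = 1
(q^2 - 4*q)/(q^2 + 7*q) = (q - 4)/(q + 7)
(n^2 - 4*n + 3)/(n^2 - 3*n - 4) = (-n^2 + 4*n - 3)/(-n^2 + 3*n + 4)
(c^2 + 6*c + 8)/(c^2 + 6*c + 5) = (c^2 + 6*c + 8)/(c^2 + 6*c + 5)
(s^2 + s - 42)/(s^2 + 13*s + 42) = (s - 6)/(s + 6)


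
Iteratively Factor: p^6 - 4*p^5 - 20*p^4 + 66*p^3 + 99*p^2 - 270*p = (p + 3)*(p^5 - 7*p^4 + p^3 + 63*p^2 - 90*p) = (p - 5)*(p + 3)*(p^4 - 2*p^3 - 9*p^2 + 18*p) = (p - 5)*(p - 3)*(p + 3)*(p^3 + p^2 - 6*p) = p*(p - 5)*(p - 3)*(p + 3)*(p^2 + p - 6) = p*(p - 5)*(p - 3)*(p - 2)*(p + 3)*(p + 3)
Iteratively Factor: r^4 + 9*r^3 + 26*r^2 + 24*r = (r + 2)*(r^3 + 7*r^2 + 12*r) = (r + 2)*(r + 3)*(r^2 + 4*r) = (r + 2)*(r + 3)*(r + 4)*(r)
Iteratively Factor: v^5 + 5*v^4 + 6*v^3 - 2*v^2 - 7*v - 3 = (v + 1)*(v^4 + 4*v^3 + 2*v^2 - 4*v - 3) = (v + 1)^2*(v^3 + 3*v^2 - v - 3) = (v + 1)^2*(v + 3)*(v^2 - 1) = (v - 1)*(v + 1)^2*(v + 3)*(v + 1)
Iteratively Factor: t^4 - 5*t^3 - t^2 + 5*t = (t + 1)*(t^3 - 6*t^2 + 5*t) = (t - 5)*(t + 1)*(t^2 - t) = (t - 5)*(t - 1)*(t + 1)*(t)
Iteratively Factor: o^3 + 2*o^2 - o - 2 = (o + 2)*(o^2 - 1) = (o - 1)*(o + 2)*(o + 1)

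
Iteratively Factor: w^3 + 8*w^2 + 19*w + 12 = (w + 1)*(w^2 + 7*w + 12) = (w + 1)*(w + 4)*(w + 3)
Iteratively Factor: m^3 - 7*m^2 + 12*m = (m - 3)*(m^2 - 4*m) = (m - 4)*(m - 3)*(m)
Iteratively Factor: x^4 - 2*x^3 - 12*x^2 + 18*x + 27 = (x - 3)*(x^3 + x^2 - 9*x - 9) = (x - 3)*(x + 3)*(x^2 - 2*x - 3) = (x - 3)^2*(x + 3)*(x + 1)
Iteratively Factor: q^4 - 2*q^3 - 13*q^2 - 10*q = (q - 5)*(q^3 + 3*q^2 + 2*q) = (q - 5)*(q + 1)*(q^2 + 2*q) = q*(q - 5)*(q + 1)*(q + 2)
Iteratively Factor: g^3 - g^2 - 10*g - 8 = (g - 4)*(g^2 + 3*g + 2) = (g - 4)*(g + 2)*(g + 1)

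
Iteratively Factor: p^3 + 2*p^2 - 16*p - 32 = (p + 2)*(p^2 - 16) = (p - 4)*(p + 2)*(p + 4)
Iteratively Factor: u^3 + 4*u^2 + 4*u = (u + 2)*(u^2 + 2*u) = (u + 2)^2*(u)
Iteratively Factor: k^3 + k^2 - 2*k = (k - 1)*(k^2 + 2*k) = (k - 1)*(k + 2)*(k)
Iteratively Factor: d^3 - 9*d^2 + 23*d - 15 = (d - 3)*(d^2 - 6*d + 5) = (d - 3)*(d - 1)*(d - 5)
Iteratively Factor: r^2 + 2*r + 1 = (r + 1)*(r + 1)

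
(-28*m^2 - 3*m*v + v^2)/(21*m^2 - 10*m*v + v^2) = (4*m + v)/(-3*m + v)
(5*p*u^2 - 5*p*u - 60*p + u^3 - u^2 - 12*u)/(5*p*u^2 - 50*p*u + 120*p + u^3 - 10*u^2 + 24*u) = (u + 3)/(u - 6)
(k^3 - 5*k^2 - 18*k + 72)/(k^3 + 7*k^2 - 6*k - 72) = (k - 6)/(k + 6)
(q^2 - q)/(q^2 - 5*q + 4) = q/(q - 4)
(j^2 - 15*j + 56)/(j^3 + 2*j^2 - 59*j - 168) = (j - 7)/(j^2 + 10*j + 21)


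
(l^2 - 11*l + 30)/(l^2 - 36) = (l - 5)/(l + 6)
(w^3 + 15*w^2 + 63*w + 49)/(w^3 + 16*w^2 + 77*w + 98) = (w + 1)/(w + 2)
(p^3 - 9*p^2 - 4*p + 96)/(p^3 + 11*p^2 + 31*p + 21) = (p^2 - 12*p + 32)/(p^2 + 8*p + 7)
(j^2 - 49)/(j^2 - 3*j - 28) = (j + 7)/(j + 4)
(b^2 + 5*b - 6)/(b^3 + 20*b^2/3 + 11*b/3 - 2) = 3*(b - 1)/(3*b^2 + 2*b - 1)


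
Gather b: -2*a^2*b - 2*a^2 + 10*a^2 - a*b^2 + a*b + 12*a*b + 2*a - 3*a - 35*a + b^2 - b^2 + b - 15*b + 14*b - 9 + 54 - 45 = 8*a^2 - a*b^2 - 36*a + b*(-2*a^2 + 13*a)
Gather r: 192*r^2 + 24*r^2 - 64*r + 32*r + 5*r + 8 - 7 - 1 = 216*r^2 - 27*r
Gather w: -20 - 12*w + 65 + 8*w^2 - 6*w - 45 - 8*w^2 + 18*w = 0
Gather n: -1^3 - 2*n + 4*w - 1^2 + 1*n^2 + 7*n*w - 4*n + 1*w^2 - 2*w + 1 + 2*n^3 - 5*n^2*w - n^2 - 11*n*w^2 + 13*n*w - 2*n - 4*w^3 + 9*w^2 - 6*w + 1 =2*n^3 - 5*n^2*w + n*(-11*w^2 + 20*w - 8) - 4*w^3 + 10*w^2 - 4*w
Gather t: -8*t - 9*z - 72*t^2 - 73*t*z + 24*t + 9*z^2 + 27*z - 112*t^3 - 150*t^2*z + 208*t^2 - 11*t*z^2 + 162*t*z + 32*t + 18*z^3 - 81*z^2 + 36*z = -112*t^3 + t^2*(136 - 150*z) + t*(-11*z^2 + 89*z + 48) + 18*z^3 - 72*z^2 + 54*z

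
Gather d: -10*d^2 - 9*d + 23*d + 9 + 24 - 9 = -10*d^2 + 14*d + 24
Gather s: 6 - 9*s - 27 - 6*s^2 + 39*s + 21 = -6*s^2 + 30*s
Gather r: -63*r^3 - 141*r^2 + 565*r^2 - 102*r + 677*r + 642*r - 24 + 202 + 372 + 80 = -63*r^3 + 424*r^2 + 1217*r + 630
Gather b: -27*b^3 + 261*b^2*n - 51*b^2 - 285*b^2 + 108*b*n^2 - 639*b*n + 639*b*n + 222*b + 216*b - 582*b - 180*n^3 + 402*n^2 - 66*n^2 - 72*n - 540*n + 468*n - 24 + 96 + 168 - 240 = -27*b^3 + b^2*(261*n - 336) + b*(108*n^2 - 144) - 180*n^3 + 336*n^2 - 144*n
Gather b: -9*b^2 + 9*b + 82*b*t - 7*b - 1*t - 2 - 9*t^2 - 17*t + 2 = -9*b^2 + b*(82*t + 2) - 9*t^2 - 18*t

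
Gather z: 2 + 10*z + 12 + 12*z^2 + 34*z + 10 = 12*z^2 + 44*z + 24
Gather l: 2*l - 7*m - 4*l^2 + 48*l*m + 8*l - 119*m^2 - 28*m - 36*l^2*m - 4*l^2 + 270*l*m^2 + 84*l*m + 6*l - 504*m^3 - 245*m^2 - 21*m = l^2*(-36*m - 8) + l*(270*m^2 + 132*m + 16) - 504*m^3 - 364*m^2 - 56*m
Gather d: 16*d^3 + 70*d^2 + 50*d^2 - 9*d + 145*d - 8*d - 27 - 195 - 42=16*d^3 + 120*d^2 + 128*d - 264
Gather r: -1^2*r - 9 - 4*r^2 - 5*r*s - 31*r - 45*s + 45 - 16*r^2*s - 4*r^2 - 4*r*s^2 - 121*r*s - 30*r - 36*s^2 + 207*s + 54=r^2*(-16*s - 8) + r*(-4*s^2 - 126*s - 62) - 36*s^2 + 162*s + 90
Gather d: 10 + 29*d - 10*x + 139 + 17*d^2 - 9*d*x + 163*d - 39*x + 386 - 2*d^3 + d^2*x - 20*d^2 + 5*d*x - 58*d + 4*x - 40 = -2*d^3 + d^2*(x - 3) + d*(134 - 4*x) - 45*x + 495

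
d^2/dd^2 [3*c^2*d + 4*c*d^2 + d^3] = 8*c + 6*d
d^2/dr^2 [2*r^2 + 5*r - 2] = 4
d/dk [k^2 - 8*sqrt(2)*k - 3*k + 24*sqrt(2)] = 2*k - 8*sqrt(2) - 3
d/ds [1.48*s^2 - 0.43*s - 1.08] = 2.96*s - 0.43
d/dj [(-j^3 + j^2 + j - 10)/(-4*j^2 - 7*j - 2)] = (4*j^4 + 14*j^3 + 3*j^2 - 84*j - 72)/(16*j^4 + 56*j^3 + 65*j^2 + 28*j + 4)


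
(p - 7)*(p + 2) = p^2 - 5*p - 14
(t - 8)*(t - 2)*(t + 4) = t^3 - 6*t^2 - 24*t + 64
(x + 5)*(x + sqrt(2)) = x^2 + sqrt(2)*x + 5*x + 5*sqrt(2)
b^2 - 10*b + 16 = (b - 8)*(b - 2)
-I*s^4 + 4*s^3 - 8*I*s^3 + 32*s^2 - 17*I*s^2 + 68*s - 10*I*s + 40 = (s + 2)*(s + 5)*(s + 4*I)*(-I*s - I)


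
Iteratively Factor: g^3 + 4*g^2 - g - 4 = (g + 4)*(g^2 - 1) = (g - 1)*(g + 4)*(g + 1)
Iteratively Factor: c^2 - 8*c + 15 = (c - 5)*(c - 3)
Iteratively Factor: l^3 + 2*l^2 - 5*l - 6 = (l - 2)*(l^2 + 4*l + 3) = (l - 2)*(l + 3)*(l + 1)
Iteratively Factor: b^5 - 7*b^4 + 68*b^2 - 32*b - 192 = (b - 3)*(b^4 - 4*b^3 - 12*b^2 + 32*b + 64) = (b - 4)*(b - 3)*(b^3 - 12*b - 16) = (b - 4)^2*(b - 3)*(b^2 + 4*b + 4) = (b - 4)^2*(b - 3)*(b + 2)*(b + 2)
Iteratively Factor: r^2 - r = (r)*(r - 1)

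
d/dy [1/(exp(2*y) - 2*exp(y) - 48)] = 2*(1 - exp(y))*exp(y)/(-exp(2*y) + 2*exp(y) + 48)^2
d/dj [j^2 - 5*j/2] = 2*j - 5/2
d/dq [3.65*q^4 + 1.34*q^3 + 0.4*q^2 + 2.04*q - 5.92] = 14.6*q^3 + 4.02*q^2 + 0.8*q + 2.04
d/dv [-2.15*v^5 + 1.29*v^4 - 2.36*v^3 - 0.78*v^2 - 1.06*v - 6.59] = -10.75*v^4 + 5.16*v^3 - 7.08*v^2 - 1.56*v - 1.06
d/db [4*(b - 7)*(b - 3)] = 8*b - 40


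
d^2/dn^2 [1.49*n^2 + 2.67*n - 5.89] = 2.98000000000000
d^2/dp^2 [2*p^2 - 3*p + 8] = 4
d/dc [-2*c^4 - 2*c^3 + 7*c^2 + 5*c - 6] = -8*c^3 - 6*c^2 + 14*c + 5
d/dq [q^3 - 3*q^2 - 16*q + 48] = 3*q^2 - 6*q - 16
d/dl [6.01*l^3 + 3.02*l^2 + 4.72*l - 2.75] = 18.03*l^2 + 6.04*l + 4.72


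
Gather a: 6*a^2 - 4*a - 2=6*a^2 - 4*a - 2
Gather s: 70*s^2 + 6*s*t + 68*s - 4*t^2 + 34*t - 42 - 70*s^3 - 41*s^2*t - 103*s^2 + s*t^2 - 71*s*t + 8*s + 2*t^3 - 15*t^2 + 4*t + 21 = -70*s^3 + s^2*(-41*t - 33) + s*(t^2 - 65*t + 76) + 2*t^3 - 19*t^2 + 38*t - 21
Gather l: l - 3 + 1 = l - 2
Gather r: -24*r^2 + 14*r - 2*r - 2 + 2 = -24*r^2 + 12*r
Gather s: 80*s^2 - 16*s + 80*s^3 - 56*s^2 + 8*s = 80*s^3 + 24*s^2 - 8*s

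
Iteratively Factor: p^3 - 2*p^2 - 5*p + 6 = (p + 2)*(p^2 - 4*p + 3) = (p - 3)*(p + 2)*(p - 1)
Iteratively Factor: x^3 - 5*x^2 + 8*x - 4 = (x - 2)*(x^2 - 3*x + 2) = (x - 2)^2*(x - 1)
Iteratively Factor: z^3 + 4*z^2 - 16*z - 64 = (z + 4)*(z^2 - 16) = (z + 4)^2*(z - 4)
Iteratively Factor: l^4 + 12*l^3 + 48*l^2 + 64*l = (l + 4)*(l^3 + 8*l^2 + 16*l) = (l + 4)^2*(l^2 + 4*l) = (l + 4)^3*(l)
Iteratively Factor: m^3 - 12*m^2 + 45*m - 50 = (m - 2)*(m^2 - 10*m + 25) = (m - 5)*(m - 2)*(m - 5)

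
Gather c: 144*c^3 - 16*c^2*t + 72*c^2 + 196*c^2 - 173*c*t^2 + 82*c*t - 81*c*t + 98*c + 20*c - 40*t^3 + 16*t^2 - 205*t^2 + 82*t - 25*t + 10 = 144*c^3 + c^2*(268 - 16*t) + c*(-173*t^2 + t + 118) - 40*t^3 - 189*t^2 + 57*t + 10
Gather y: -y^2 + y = -y^2 + y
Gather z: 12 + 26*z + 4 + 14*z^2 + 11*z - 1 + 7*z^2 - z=21*z^2 + 36*z + 15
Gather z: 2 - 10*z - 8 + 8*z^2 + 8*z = 8*z^2 - 2*z - 6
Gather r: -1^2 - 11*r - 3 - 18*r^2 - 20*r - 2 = -18*r^2 - 31*r - 6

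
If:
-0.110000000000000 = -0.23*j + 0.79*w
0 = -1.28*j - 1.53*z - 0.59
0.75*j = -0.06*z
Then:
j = 0.03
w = -0.13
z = -0.41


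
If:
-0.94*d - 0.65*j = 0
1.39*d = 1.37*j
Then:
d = 0.00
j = 0.00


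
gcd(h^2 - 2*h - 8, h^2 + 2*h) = h + 2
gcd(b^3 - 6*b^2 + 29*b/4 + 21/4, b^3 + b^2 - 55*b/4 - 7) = b^2 - 3*b - 7/4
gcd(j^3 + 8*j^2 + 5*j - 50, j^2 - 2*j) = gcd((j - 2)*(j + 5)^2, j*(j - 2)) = j - 2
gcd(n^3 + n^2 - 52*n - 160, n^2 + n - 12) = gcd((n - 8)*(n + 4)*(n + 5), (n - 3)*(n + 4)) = n + 4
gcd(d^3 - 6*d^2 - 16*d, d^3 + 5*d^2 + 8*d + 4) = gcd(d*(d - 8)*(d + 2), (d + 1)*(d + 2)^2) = d + 2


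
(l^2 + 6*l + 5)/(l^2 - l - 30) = (l + 1)/(l - 6)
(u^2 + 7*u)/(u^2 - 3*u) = (u + 7)/(u - 3)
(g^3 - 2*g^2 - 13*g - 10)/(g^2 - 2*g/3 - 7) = 3*(-g^3 + 2*g^2 + 13*g + 10)/(-3*g^2 + 2*g + 21)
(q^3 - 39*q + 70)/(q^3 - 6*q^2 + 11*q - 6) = (q^2 + 2*q - 35)/(q^2 - 4*q + 3)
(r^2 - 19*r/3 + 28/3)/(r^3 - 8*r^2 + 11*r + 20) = (r - 7/3)/(r^2 - 4*r - 5)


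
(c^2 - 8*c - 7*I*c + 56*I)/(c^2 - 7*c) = (c^2 - 8*c - 7*I*c + 56*I)/(c*(c - 7))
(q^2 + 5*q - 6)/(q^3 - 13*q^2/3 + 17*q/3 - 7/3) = 3*(q + 6)/(3*q^2 - 10*q + 7)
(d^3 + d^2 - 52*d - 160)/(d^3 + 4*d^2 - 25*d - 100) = (d - 8)/(d - 5)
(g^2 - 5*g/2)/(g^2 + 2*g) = (g - 5/2)/(g + 2)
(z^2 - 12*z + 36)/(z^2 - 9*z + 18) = (z - 6)/(z - 3)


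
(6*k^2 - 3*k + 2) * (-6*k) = -36*k^3 + 18*k^2 - 12*k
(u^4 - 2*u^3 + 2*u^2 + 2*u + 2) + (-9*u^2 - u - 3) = u^4 - 2*u^3 - 7*u^2 + u - 1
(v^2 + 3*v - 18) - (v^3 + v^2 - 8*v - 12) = -v^3 + 11*v - 6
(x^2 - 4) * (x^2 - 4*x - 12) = x^4 - 4*x^3 - 16*x^2 + 16*x + 48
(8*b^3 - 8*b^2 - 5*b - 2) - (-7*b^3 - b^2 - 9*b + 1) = 15*b^3 - 7*b^2 + 4*b - 3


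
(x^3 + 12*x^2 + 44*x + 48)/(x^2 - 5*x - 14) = (x^2 + 10*x + 24)/(x - 7)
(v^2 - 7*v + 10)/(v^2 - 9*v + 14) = (v - 5)/(v - 7)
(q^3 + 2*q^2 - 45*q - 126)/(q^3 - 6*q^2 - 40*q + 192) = (q^2 - 4*q - 21)/(q^2 - 12*q + 32)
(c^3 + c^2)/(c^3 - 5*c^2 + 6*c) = c*(c + 1)/(c^2 - 5*c + 6)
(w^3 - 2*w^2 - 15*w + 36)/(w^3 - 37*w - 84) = (w^2 - 6*w + 9)/(w^2 - 4*w - 21)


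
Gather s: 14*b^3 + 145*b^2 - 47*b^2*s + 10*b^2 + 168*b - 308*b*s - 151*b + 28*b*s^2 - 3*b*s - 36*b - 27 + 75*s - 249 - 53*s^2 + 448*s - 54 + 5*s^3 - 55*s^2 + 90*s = 14*b^3 + 155*b^2 - 19*b + 5*s^3 + s^2*(28*b - 108) + s*(-47*b^2 - 311*b + 613) - 330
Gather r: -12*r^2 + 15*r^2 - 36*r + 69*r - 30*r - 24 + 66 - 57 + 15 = 3*r^2 + 3*r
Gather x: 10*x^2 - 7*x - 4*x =10*x^2 - 11*x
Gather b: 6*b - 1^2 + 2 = 6*b + 1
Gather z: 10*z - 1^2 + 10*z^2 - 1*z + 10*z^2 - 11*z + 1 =20*z^2 - 2*z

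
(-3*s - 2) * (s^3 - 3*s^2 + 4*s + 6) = -3*s^4 + 7*s^3 - 6*s^2 - 26*s - 12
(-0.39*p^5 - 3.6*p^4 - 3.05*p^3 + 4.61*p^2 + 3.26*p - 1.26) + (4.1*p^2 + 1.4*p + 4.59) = -0.39*p^5 - 3.6*p^4 - 3.05*p^3 + 8.71*p^2 + 4.66*p + 3.33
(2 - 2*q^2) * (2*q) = -4*q^3 + 4*q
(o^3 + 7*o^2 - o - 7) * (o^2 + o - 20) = o^5 + 8*o^4 - 14*o^3 - 148*o^2 + 13*o + 140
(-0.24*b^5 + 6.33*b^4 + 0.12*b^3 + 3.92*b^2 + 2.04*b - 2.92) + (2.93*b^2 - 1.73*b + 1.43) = -0.24*b^5 + 6.33*b^4 + 0.12*b^3 + 6.85*b^2 + 0.31*b - 1.49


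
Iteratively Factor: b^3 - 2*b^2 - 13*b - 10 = (b + 2)*(b^2 - 4*b - 5) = (b - 5)*(b + 2)*(b + 1)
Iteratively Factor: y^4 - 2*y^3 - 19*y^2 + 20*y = (y - 1)*(y^3 - y^2 - 20*y) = (y - 1)*(y + 4)*(y^2 - 5*y) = (y - 5)*(y - 1)*(y + 4)*(y)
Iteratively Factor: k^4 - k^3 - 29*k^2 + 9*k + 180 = (k + 4)*(k^3 - 5*k^2 - 9*k + 45) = (k - 3)*(k + 4)*(k^2 - 2*k - 15) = (k - 5)*(k - 3)*(k + 4)*(k + 3)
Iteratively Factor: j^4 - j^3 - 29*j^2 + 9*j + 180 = (j - 3)*(j^3 + 2*j^2 - 23*j - 60) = (j - 3)*(j + 4)*(j^2 - 2*j - 15) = (j - 5)*(j - 3)*(j + 4)*(j + 3)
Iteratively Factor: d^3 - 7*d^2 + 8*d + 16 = (d - 4)*(d^2 - 3*d - 4) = (d - 4)*(d + 1)*(d - 4)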